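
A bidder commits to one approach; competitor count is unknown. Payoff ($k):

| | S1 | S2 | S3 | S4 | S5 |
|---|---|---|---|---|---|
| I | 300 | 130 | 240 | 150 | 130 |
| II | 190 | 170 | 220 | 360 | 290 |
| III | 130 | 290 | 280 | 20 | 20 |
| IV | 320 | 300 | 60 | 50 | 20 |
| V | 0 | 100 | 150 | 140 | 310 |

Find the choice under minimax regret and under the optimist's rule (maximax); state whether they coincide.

Column bests: S1=320, S2=300, S3=280, S4=360, S5=310.
I regrets: 20, 170, 40, 210, 180 → max 210
II regrets: 130, 130, 60, 0, 20 → max 130
III regrets: 190, 10, 0, 340, 290 → max 340
IV regrets: 0, 0, 220, 310, 290 → max 310
V regrets: 320, 200, 130, 220, 0 → max 320
Smallest max regret = 130 → II.
Row maxima: I=300, II=360, III=290, IV=320, V=310
Best best-case = 360 → II.

minimax regret → II; maximax → II (agree)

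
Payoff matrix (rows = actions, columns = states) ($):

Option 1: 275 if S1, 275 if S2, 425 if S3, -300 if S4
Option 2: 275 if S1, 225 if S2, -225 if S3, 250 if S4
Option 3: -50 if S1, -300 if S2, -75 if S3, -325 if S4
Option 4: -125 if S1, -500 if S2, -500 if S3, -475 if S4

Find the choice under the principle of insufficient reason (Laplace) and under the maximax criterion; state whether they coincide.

laplace → Option 1; maximax → Option 1 (agree)

Row averages: Option 1=168.75, Option 2=131.25, Option 3=-187.5, Option 4=-400
Highest average = 168.75 → Option 1.
Row maxima: Option 1=425, Option 2=275, Option 3=-50, Option 4=-125
Best best-case = 425 → Option 1.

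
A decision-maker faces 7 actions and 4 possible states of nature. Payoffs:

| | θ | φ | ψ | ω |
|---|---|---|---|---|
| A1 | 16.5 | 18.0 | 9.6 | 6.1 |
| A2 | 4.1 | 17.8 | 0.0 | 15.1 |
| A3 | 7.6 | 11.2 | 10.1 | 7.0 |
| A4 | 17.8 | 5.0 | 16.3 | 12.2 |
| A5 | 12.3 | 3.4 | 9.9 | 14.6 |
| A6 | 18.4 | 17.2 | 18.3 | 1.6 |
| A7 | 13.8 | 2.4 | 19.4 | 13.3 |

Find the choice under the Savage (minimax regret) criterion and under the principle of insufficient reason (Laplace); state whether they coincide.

minimax regret → A1; laplace → A6 (disagree)

Column bests: θ=18.4, φ=18.0, ψ=19.4, ω=15.1.
A1 regrets: 1.9, 0.0, 9.8, 9.0 → max 9.8
A2 regrets: 14.3, 0.2, 19.4, 0.0 → max 19.4
A3 regrets: 10.8, 6.8, 9.3, 8.1 → max 10.8
A4 regrets: 0.6, 13.0, 3.1, 2.9 → max 13.0
A5 regrets: 6.1, 14.6, 9.5, 0.5 → max 14.6
A6 regrets: 0.0, 0.8, 1.1, 13.5 → max 13.5
A7 regrets: 4.6, 15.6, 0.0, 1.8 → max 15.6
Smallest max regret = 9.8 → A1.
Row averages: A1=12.55, A2=9.25, A3=8.975, A4=12.825, A5=10.05, A6=13.875, A7=12.225
Highest average = 13.875 → A6.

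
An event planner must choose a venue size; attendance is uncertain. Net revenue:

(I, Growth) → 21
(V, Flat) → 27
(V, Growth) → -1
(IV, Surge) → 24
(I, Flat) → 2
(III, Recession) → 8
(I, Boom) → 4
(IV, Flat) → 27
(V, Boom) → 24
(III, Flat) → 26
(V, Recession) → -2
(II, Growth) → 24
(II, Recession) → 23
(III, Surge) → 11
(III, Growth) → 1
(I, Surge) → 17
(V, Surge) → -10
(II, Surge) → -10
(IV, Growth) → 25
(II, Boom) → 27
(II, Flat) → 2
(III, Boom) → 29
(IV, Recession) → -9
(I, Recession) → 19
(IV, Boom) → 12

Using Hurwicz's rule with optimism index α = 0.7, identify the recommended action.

I: 0.7·21 + 0.3·2 = 15.3
II: 0.7·27 + 0.3·(-10) = 15.9
III: 0.7·29 + 0.3·1 = 20.6
IV: 0.7·27 + 0.3·(-9) = 16.2
V: 0.7·27 + 0.3·(-10) = 15.9
Highest Hurwicz score = 20.6 → III.

III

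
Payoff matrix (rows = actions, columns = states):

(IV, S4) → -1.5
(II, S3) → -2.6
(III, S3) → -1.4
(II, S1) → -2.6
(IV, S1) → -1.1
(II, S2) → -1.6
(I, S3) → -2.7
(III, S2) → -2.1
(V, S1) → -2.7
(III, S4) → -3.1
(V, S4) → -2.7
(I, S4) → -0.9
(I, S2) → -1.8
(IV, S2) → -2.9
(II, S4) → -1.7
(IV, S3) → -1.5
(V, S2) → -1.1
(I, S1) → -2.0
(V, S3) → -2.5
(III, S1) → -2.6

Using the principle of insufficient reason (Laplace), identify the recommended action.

Row averages: I=-1.85, II=-2.125, III=-2.3, IV=-1.75, V=-2.25
Highest average = -1.75 → IV.

IV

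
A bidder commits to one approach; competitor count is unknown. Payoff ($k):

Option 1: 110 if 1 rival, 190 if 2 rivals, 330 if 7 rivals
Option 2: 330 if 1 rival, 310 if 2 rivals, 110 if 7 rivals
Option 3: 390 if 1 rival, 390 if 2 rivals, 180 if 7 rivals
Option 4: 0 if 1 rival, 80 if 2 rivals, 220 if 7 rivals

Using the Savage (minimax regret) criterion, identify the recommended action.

Column bests: 1 rival=390, 2 rivals=390, 7 rivals=330.
Option 1 regrets: 280, 200, 0 → max 280
Option 2 regrets: 60, 80, 220 → max 220
Option 3 regrets: 0, 0, 150 → max 150
Option 4 regrets: 390, 310, 110 → max 390
Smallest max regret = 150 → Option 3.

Option 3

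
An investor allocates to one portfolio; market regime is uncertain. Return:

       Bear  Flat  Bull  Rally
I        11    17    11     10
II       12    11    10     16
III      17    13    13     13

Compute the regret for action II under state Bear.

5

Best payoff under Bear is 17.
Regret = 17 − 12 = 5.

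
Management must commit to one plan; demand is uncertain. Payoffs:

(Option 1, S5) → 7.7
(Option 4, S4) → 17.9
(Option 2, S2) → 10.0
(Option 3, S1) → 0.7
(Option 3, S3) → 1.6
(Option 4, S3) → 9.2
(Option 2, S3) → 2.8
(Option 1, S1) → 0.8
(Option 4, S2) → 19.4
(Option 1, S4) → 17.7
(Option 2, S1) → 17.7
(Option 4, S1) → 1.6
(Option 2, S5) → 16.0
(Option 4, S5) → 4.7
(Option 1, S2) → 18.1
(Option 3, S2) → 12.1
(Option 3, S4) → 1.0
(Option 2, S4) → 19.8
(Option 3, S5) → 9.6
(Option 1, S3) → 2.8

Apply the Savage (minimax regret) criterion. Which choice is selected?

Column bests: S1=17.7, S2=19.4, S3=9.2, S4=19.8, S5=16.0.
Option 1 regrets: 16.9, 1.3, 6.4, 2.1, 8.3 → max 16.9
Option 2 regrets: 0.0, 9.4, 6.4, 0.0, 0.0 → max 9.4
Option 3 regrets: 17.0, 7.3, 7.6, 18.8, 6.4 → max 18.8
Option 4 regrets: 16.1, 0.0, 0.0, 1.9, 11.3 → max 16.1
Smallest max regret = 9.4 → Option 2.

Option 2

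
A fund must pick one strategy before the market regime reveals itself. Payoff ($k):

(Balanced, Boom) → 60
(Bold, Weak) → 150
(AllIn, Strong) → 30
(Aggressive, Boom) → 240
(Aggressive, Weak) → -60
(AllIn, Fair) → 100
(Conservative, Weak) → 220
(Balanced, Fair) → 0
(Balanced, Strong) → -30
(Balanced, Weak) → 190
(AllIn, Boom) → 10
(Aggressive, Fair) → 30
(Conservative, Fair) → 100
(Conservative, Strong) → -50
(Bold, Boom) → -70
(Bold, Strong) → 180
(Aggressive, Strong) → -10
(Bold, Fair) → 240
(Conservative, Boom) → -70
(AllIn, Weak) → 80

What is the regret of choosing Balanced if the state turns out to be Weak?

30

Best payoff under Weak is 220.
Regret = 220 − 190 = 30.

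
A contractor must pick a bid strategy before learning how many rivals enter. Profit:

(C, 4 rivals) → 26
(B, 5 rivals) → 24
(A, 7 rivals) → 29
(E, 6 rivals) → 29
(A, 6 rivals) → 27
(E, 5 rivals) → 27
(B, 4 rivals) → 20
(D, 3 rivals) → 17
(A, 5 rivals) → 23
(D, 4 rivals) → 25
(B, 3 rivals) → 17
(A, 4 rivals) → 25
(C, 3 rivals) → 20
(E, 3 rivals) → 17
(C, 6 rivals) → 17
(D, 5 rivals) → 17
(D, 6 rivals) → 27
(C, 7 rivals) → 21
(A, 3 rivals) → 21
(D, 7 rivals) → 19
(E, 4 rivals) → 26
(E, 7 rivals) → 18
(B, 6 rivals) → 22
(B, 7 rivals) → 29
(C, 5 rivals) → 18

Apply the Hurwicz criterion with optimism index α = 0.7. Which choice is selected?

A: 0.7·29 + 0.3·21 = 26.6
B: 0.7·29 + 0.3·17 = 25.4
C: 0.7·26 + 0.3·17 = 23.3
D: 0.7·27 + 0.3·17 = 24
E: 0.7·29 + 0.3·17 = 25.4
Highest Hurwicz score = 26.6 → A.

A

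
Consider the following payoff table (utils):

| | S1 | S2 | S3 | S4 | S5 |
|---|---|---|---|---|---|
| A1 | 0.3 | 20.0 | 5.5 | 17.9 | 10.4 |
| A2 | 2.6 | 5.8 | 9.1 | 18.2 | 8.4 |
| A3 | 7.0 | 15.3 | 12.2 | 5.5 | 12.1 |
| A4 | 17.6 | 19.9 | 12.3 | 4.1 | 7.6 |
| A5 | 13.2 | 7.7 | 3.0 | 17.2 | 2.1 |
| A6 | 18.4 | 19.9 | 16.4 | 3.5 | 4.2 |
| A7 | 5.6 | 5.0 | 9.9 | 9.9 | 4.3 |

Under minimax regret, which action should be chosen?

Column bests: S1=18.4, S2=20.0, S3=16.4, S4=18.2, S5=12.1.
A1 regrets: 18.1, 0.0, 10.9, 0.3, 1.7 → max 18.1
A2 regrets: 15.8, 14.2, 7.3, 0.0, 3.7 → max 15.8
A3 regrets: 11.4, 4.7, 4.2, 12.7, 0.0 → max 12.7
A4 regrets: 0.8, 0.1, 4.1, 14.1, 4.5 → max 14.1
A5 regrets: 5.2, 12.3, 13.4, 1.0, 10.0 → max 13.4
A6 regrets: 0.0, 0.1, 0.0, 14.7, 7.9 → max 14.7
A7 regrets: 12.8, 15.0, 6.5, 8.3, 7.8 → max 15.0
Smallest max regret = 12.7 → A3.

A3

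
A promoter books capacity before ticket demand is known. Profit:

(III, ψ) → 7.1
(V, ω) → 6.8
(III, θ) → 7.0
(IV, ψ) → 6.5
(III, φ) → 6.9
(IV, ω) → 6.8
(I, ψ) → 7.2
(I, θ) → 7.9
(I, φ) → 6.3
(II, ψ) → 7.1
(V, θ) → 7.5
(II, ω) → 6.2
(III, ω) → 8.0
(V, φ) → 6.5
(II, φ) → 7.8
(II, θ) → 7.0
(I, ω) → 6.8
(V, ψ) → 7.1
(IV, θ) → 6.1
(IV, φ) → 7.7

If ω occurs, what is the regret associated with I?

1.2

Best payoff under ω is 8.0.
Regret = 8.0 − 6.8 = 1.2.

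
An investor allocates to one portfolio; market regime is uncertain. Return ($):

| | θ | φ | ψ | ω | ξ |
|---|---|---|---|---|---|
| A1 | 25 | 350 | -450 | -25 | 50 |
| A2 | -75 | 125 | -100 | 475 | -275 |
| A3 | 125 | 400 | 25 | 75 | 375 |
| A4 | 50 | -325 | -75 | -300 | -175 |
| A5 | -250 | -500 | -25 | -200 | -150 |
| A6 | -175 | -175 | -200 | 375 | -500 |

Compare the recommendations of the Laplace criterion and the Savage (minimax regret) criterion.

laplace → A3; minimax regret → A3 (agree)

Row averages: A1=-10, A2=30, A3=200, A4=-165, A5=-225, A6=-135
Highest average = 200 → A3.
Column bests: θ=125, φ=400, ψ=25, ω=475, ξ=375.
A1 regrets: 100, 50, 475, 500, 325 → max 500
A2 regrets: 200, 275, 125, 0, 650 → max 650
A3 regrets: 0, 0, 0, 400, 0 → max 400
A4 regrets: 75, 725, 100, 775, 550 → max 775
A5 regrets: 375, 900, 50, 675, 525 → max 900
A6 regrets: 300, 575, 225, 100, 875 → max 875
Smallest max regret = 400 → A3.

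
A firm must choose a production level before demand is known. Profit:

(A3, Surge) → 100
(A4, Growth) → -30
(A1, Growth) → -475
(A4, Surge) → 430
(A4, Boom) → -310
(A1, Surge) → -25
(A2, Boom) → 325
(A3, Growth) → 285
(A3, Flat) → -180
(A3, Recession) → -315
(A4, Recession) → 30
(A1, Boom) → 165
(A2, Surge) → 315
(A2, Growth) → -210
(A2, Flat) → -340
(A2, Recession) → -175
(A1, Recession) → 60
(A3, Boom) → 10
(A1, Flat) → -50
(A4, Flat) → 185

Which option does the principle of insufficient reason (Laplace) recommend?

Row averages: A1=-65, A2=-17, A3=-20, A4=61
Highest average = 61 → A4.

A4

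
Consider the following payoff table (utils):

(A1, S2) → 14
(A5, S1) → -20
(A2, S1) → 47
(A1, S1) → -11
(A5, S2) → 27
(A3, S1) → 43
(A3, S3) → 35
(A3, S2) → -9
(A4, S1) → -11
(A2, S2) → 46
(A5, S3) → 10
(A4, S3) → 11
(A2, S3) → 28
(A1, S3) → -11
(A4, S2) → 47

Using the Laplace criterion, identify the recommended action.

A2

Row averages: A1=-8/3, A2=121/3, A3=23, A4=47/3, A5=17/3
Highest average = 121/3 → A2.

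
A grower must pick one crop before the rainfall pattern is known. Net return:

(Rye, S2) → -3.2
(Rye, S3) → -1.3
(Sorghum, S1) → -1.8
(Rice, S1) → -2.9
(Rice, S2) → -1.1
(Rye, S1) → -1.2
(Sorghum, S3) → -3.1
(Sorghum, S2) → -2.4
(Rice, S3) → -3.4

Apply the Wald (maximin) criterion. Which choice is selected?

Row minima: Rice=-3.4, Sorghum=-3.1, Rye=-3.2
Best worst-case = -3.1 → Sorghum.

Sorghum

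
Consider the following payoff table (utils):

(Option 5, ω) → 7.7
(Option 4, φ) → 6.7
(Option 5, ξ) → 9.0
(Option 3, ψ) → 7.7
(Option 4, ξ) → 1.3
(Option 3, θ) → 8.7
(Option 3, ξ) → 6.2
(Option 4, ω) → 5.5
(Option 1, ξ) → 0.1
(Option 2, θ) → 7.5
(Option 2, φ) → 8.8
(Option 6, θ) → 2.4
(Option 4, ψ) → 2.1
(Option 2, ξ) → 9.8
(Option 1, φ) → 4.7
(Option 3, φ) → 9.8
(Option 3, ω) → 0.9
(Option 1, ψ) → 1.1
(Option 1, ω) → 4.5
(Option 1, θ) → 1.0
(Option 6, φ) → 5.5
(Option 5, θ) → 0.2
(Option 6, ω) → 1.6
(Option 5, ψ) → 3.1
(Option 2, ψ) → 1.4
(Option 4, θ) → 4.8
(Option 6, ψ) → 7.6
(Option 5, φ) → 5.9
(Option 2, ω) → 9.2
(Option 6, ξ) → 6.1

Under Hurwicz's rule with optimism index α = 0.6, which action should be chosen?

Option 1: 0.6·4.7 + 0.4·0.1 = 2.86
Option 2: 0.6·9.8 + 0.4·1.4 = 6.44
Option 3: 0.6·9.8 + 0.4·0.9 = 6.24
Option 4: 0.6·6.7 + 0.4·1.3 = 4.54
Option 5: 0.6·9.0 + 0.4·0.2 = 5.48
Option 6: 0.6·7.6 + 0.4·1.6 = 5.2
Highest Hurwicz score = 6.44 → Option 2.

Option 2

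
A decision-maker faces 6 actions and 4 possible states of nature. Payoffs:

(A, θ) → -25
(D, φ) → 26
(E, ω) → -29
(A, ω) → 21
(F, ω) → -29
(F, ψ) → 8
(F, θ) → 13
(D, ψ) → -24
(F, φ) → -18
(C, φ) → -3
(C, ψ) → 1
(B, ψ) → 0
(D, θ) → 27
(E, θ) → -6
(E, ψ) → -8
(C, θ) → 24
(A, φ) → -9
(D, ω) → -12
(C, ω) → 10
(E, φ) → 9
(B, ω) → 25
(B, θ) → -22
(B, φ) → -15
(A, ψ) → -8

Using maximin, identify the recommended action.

C

Row minima: A=-25, B=-22, C=-3, D=-24, E=-29, F=-29
Best worst-case = -3 → C.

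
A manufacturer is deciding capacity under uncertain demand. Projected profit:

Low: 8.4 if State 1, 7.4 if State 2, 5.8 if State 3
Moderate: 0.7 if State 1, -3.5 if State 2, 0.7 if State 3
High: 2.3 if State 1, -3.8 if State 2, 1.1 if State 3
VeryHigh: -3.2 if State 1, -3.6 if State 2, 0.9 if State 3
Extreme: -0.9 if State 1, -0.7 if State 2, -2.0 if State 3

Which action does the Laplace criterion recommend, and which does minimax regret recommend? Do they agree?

Row averages: Low=7.2, Moderate=-0.7, High=-2/15, VeryHigh=-59/30, Extreme=-1.2
Highest average = 7.2 → Low.
Column bests: State 1=8.4, State 2=7.4, State 3=5.8.
Low regrets: 0.0, 0.0, 0.0 → max 0.0
Moderate regrets: 7.7, 10.9, 5.1 → max 10.9
High regrets: 6.1, 11.2, 4.7 → max 11.2
VeryHigh regrets: 11.6, 11.0, 4.9 → max 11.6
Extreme regrets: 9.3, 8.1, 7.8 → max 9.3
Smallest max regret = 0.0 → Low.

laplace → Low; minimax regret → Low (agree)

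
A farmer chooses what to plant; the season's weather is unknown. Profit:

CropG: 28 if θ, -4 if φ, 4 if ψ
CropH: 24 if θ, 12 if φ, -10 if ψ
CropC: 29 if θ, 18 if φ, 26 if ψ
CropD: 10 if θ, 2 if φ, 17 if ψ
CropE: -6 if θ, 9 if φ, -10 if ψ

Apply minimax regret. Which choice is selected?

CropC

Column bests: θ=29, φ=18, ψ=26.
CropG regrets: 1, 22, 22 → max 22
CropH regrets: 5, 6, 36 → max 36
CropC regrets: 0, 0, 0 → max 0
CropD regrets: 19, 16, 9 → max 19
CropE regrets: 35, 9, 36 → max 36
Smallest max regret = 0 → CropC.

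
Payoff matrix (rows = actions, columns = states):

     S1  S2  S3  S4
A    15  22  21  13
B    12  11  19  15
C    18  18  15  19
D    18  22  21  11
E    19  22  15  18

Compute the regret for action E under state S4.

1

Best payoff under S4 is 19.
Regret = 19 − 18 = 1.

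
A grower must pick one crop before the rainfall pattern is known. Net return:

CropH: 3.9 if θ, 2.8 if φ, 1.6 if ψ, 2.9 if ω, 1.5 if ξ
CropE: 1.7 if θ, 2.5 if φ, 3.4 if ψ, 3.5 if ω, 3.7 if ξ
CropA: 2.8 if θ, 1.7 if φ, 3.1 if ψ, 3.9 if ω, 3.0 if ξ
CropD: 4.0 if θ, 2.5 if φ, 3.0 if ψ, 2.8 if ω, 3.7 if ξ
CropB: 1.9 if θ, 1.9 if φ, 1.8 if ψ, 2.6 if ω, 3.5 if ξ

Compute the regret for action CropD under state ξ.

Best payoff under ξ is 3.7.
Regret = 3.7 − 3.7 = 0.0.

0.0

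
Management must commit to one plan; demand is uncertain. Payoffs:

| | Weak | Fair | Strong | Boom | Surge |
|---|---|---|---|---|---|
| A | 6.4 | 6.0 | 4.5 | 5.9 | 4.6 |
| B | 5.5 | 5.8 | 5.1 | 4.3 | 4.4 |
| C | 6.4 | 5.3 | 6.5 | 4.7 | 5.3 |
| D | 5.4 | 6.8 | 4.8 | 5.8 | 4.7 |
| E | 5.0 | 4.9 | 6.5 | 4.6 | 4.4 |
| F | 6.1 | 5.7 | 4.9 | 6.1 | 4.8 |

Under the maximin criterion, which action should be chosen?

F

Row minima: A=4.5, B=4.3, C=4.7, D=4.7, E=4.4, F=4.8
Best worst-case = 4.8 → F.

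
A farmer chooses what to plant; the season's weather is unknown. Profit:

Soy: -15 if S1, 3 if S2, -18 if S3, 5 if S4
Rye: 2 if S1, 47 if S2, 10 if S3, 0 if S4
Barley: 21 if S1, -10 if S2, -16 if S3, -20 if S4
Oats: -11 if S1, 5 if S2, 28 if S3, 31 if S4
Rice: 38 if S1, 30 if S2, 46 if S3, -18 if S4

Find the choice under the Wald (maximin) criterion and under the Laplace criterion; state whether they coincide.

maximin → Rye; laplace → Rice (disagree)

Row minima: Soy=-18, Rye=0, Barley=-20, Oats=-11, Rice=-18
Best worst-case = 0 → Rye.
Row averages: Soy=-6.25, Rye=14.75, Barley=-6.25, Oats=13.25, Rice=24
Highest average = 24 → Rice.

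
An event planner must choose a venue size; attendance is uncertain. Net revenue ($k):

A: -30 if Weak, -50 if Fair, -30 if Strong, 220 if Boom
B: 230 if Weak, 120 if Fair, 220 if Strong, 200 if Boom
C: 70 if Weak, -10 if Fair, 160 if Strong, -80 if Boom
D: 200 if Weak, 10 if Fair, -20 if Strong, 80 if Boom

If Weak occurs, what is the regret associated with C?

160

Best payoff under Weak is 230.
Regret = 230 − 70 = 160.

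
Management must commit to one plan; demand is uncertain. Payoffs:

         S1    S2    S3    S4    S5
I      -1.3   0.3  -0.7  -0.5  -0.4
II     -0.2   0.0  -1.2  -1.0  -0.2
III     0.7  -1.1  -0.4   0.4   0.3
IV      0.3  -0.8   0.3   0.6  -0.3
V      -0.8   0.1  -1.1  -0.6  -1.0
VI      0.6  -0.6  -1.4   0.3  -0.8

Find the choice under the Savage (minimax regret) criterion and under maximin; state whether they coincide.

minimax regret → IV; maximin → IV (agree)

Column bests: S1=0.7, S2=0.3, S3=0.3, S4=0.6, S5=0.3.
I regrets: 2.0, 0.0, 1.0, 1.1, 0.7 → max 2.0
II regrets: 0.9, 0.3, 1.5, 1.6, 0.5 → max 1.6
III regrets: 0.0, 1.4, 0.7, 0.2, 0.0 → max 1.4
IV regrets: 0.4, 1.1, 0.0, 0.0, 0.6 → max 1.1
V regrets: 1.5, 0.2, 1.4, 1.2, 1.3 → max 1.5
VI regrets: 0.1, 0.9, 1.7, 0.3, 1.1 → max 1.7
Smallest max regret = 1.1 → IV.
Row minima: I=-1.3, II=-1.2, III=-1.1, IV=-0.8, V=-1.1, VI=-1.4
Best worst-case = -0.8 → IV.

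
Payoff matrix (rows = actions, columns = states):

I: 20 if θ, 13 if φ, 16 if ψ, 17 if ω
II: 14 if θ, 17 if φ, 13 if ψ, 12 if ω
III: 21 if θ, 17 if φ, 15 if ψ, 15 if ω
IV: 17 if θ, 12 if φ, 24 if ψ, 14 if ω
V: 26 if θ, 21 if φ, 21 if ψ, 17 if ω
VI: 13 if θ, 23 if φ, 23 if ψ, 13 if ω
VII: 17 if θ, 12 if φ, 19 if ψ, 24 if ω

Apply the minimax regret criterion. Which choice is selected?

Column bests: θ=26, φ=23, ψ=24, ω=24.
I regrets: 6, 10, 8, 7 → max 10
II regrets: 12, 6, 11, 12 → max 12
III regrets: 5, 6, 9, 9 → max 9
IV regrets: 9, 11, 0, 10 → max 11
V regrets: 0, 2, 3, 7 → max 7
VI regrets: 13, 0, 1, 11 → max 13
VII regrets: 9, 11, 5, 0 → max 11
Smallest max regret = 7 → V.

V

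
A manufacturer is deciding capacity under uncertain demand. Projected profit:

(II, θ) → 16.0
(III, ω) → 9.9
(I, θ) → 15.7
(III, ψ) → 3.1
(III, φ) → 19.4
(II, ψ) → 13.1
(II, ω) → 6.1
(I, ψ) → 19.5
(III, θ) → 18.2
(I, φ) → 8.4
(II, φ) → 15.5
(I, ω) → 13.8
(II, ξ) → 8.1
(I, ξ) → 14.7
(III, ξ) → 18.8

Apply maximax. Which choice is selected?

Row maxima: I=19.5, II=16.0, III=19.4
Best best-case = 19.5 → I.

I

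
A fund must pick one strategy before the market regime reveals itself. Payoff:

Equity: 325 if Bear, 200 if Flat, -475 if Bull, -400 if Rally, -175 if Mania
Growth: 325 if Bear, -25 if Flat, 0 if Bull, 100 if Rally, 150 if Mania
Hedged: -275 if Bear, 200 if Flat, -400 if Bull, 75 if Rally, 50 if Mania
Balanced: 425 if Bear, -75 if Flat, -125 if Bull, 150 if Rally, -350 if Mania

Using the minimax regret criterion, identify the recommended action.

Column bests: Bear=425, Flat=200, Bull=0, Rally=150, Mania=150.
Equity regrets: 100, 0, 475, 550, 325 → max 550
Growth regrets: 100, 225, 0, 50, 0 → max 225
Hedged regrets: 700, 0, 400, 75, 100 → max 700
Balanced regrets: 0, 275, 125, 0, 500 → max 500
Smallest max regret = 225 → Growth.

Growth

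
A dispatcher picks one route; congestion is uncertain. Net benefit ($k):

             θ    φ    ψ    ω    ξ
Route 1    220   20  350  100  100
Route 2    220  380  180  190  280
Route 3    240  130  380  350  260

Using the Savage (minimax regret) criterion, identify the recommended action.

Route 2

Column bests: θ=240, φ=380, ψ=380, ω=350, ξ=280.
Route 1 regrets: 20, 360, 30, 250, 180 → max 360
Route 2 regrets: 20, 0, 200, 160, 0 → max 200
Route 3 regrets: 0, 250, 0, 0, 20 → max 250
Smallest max regret = 200 → Route 2.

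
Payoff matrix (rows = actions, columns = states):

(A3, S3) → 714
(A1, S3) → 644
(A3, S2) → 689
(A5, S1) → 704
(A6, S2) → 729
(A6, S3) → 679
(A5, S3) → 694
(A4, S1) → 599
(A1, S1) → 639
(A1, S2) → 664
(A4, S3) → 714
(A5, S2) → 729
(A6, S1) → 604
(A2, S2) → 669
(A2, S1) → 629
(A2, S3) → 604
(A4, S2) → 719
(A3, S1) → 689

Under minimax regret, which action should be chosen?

A5

Column bests: S1=704, S2=729, S3=714.
A1 regrets: 65, 65, 70 → max 70
A2 regrets: 75, 60, 110 → max 110
A3 regrets: 15, 40, 0 → max 40
A4 regrets: 105, 10, 0 → max 105
A5 regrets: 0, 0, 20 → max 20
A6 regrets: 100, 0, 35 → max 100
Smallest max regret = 20 → A5.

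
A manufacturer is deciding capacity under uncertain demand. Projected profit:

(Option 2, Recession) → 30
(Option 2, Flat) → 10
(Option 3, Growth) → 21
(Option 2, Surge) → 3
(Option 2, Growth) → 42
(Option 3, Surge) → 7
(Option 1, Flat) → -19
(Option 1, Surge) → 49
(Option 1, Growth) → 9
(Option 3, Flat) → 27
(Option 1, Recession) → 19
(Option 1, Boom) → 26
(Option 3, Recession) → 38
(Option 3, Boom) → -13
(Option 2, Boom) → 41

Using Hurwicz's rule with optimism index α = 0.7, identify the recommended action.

Option 2

Option 1: 0.7·49 + 0.3·(-19) = 28.6
Option 2: 0.7·42 + 0.3·3 = 30.3
Option 3: 0.7·38 + 0.3·(-13) = 22.7
Highest Hurwicz score = 30.3 → Option 2.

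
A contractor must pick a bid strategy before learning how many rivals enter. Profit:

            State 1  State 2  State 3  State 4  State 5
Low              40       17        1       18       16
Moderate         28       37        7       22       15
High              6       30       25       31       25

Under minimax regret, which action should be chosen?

Moderate

Column bests: State 1=40, State 2=37, State 3=25, State 4=31, State 5=25.
Low regrets: 0, 20, 24, 13, 9 → max 24
Moderate regrets: 12, 0, 18, 9, 10 → max 18
High regrets: 34, 7, 0, 0, 0 → max 34
Smallest max regret = 18 → Moderate.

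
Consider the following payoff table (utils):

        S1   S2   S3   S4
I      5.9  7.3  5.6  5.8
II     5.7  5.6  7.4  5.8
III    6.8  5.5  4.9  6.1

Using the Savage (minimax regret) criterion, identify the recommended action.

Column bests: S1=6.8, S2=7.3, S3=7.4, S4=6.1.
I regrets: 0.9, 0.0, 1.8, 0.3 → max 1.8
II regrets: 1.1, 1.7, 0.0, 0.3 → max 1.7
III regrets: 0.0, 1.8, 2.5, 0.0 → max 2.5
Smallest max regret = 1.7 → II.

II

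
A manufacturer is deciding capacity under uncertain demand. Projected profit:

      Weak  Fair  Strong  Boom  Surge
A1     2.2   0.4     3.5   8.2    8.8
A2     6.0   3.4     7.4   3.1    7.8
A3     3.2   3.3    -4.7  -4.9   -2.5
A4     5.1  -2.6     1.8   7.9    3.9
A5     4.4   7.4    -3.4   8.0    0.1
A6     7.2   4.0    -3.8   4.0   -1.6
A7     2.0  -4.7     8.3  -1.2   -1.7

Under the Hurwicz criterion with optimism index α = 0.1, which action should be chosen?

A1: 0.1·8.8 + 0.9·0.4 = 1.24
A2: 0.1·7.8 + 0.9·3.1 = 3.57
A3: 0.1·3.3 + 0.9·(-4.9) = -4.08
A4: 0.1·7.9 + 0.9·(-2.6) = -1.55
A5: 0.1·8.0 + 0.9·(-3.4) = -2.26
A6: 0.1·7.2 + 0.9·(-3.8) = -2.7
A7: 0.1·8.3 + 0.9·(-4.7) = -3.4
Highest Hurwicz score = 3.57 → A2.

A2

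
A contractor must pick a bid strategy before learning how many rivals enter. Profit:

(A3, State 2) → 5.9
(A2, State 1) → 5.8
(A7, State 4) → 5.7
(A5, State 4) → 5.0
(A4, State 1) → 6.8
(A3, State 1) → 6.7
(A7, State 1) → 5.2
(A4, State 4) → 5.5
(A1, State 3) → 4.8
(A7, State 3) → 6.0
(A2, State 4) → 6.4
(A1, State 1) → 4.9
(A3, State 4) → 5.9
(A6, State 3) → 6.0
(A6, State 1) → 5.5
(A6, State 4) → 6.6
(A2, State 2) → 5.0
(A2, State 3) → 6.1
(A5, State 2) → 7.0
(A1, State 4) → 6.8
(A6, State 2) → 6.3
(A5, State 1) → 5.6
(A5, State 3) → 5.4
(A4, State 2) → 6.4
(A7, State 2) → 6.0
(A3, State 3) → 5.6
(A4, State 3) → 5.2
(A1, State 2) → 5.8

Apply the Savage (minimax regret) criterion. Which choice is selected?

Column bests: State 1=6.8, State 2=7.0, State 3=6.1, State 4=6.8.
A1 regrets: 1.9, 1.2, 1.3, 0.0 → max 1.9
A2 regrets: 1.0, 2.0, 0.0, 0.4 → max 2.0
A3 regrets: 0.1, 1.1, 0.5, 0.9 → max 1.1
A4 regrets: 0.0, 0.6, 0.9, 1.3 → max 1.3
A5 regrets: 1.2, 0.0, 0.7, 1.8 → max 1.8
A6 regrets: 1.3, 0.7, 0.1, 0.2 → max 1.3
A7 regrets: 1.6, 1.0, 0.1, 1.1 → max 1.6
Smallest max regret = 1.1 → A3.

A3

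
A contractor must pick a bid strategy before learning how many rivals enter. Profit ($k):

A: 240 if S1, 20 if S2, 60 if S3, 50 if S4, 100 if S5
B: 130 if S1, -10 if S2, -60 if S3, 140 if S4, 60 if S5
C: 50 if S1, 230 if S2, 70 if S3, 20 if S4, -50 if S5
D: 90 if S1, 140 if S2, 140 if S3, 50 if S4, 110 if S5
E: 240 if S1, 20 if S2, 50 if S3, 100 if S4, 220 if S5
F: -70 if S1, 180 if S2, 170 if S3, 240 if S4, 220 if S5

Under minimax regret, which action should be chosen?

D

Column bests: S1=240, S2=230, S3=170, S4=240, S5=220.
A regrets: 0, 210, 110, 190, 120 → max 210
B regrets: 110, 240, 230, 100, 160 → max 240
C regrets: 190, 0, 100, 220, 270 → max 270
D regrets: 150, 90, 30, 190, 110 → max 190
E regrets: 0, 210, 120, 140, 0 → max 210
F regrets: 310, 50, 0, 0, 0 → max 310
Smallest max regret = 190 → D.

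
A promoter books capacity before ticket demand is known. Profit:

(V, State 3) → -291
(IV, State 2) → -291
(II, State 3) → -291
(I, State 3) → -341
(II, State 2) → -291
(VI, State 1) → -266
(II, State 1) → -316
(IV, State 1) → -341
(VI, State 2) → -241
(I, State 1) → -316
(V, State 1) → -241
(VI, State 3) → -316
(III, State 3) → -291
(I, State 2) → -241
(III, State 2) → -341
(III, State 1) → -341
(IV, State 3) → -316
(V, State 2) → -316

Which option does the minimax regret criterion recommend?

VI

Column bests: State 1=-241, State 2=-241, State 3=-291.
I regrets: 75, 0, 50 → max 75
II regrets: 75, 50, 0 → max 75
III regrets: 100, 100, 0 → max 100
IV regrets: 100, 50, 25 → max 100
V regrets: 0, 75, 0 → max 75
VI regrets: 25, 0, 25 → max 25
Smallest max regret = 25 → VI.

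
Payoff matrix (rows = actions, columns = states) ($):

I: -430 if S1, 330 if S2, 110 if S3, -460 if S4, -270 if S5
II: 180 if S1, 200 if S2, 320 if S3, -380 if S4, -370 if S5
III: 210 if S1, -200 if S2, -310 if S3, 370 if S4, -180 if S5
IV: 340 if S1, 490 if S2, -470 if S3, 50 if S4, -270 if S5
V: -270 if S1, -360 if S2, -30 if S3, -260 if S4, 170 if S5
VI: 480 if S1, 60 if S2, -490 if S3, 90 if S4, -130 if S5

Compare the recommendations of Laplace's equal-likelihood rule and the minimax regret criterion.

Row averages: I=-144, II=-10, III=-22, IV=28, V=-150, VI=2
Highest average = 28 → IV.
Column bests: S1=480, S2=490, S3=320, S4=370, S5=170.
I regrets: 910, 160, 210, 830, 440 → max 910
II regrets: 300, 290, 0, 750, 540 → max 750
III regrets: 270, 690, 630, 0, 350 → max 690
IV regrets: 140, 0, 790, 320, 440 → max 790
V regrets: 750, 850, 350, 630, 0 → max 850
VI regrets: 0, 430, 810, 280, 300 → max 810
Smallest max regret = 690 → III.

laplace → IV; minimax regret → III (disagree)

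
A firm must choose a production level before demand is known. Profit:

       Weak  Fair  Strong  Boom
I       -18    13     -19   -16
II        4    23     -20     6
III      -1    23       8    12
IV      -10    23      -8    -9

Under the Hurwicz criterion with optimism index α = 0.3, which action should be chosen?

III

I: 0.3·13 + 0.7·(-19) = -9.4
II: 0.3·23 + 0.7·(-20) = -7.1
III: 0.3·23 + 0.7·(-1) = 6.2
IV: 0.3·23 + 0.7·(-10) = -0.1
Highest Hurwicz score = 6.2 → III.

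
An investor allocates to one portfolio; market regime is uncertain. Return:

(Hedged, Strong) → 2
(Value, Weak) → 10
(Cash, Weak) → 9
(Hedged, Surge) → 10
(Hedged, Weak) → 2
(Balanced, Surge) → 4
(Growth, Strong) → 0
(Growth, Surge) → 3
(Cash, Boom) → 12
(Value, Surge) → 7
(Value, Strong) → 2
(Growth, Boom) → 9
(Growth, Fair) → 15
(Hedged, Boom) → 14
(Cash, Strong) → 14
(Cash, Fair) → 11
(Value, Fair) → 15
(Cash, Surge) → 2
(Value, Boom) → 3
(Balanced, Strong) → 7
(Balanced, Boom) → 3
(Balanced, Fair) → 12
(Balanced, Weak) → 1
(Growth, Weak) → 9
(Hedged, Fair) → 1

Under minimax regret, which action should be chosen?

Cash

Column bests: Weak=10, Fair=15, Strong=14, Boom=14, Surge=10.
Hedged regrets: 8, 14, 12, 0, 0 → max 14
Growth regrets: 1, 0, 14, 5, 7 → max 14
Balanced regrets: 9, 3, 7, 11, 6 → max 11
Cash regrets: 1, 4, 0, 2, 8 → max 8
Value regrets: 0, 0, 12, 11, 3 → max 12
Smallest max regret = 8 → Cash.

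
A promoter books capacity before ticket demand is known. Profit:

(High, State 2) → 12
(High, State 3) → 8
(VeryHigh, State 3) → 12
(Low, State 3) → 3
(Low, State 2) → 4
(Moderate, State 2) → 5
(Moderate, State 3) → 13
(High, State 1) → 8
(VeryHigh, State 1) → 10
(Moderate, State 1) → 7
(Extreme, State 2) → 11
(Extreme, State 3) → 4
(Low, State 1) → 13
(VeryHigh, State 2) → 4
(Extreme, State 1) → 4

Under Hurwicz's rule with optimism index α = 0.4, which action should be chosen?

Low: 0.4·13 + 0.6·3 = 7
Moderate: 0.4·13 + 0.6·5 = 8.2
High: 0.4·12 + 0.6·8 = 9.6
VeryHigh: 0.4·12 + 0.6·4 = 7.2
Extreme: 0.4·11 + 0.6·4 = 6.8
Highest Hurwicz score = 9.6 → High.

High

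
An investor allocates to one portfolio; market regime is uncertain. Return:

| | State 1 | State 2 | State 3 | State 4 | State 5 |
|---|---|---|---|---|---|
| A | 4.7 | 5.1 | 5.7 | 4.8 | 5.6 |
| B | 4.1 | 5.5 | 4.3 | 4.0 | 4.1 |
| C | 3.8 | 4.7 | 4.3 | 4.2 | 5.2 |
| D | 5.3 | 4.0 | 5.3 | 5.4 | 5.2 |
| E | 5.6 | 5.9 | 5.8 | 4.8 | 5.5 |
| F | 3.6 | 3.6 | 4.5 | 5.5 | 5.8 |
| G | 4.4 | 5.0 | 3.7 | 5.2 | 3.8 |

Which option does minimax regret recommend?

E

Column bests: State 1=5.6, State 2=5.9, State 3=5.8, State 4=5.5, State 5=5.8.
A regrets: 0.9, 0.8, 0.1, 0.7, 0.2 → max 0.9
B regrets: 1.5, 0.4, 1.5, 1.5, 1.7 → max 1.7
C regrets: 1.8, 1.2, 1.5, 1.3, 0.6 → max 1.8
D regrets: 0.3, 1.9, 0.5, 0.1, 0.6 → max 1.9
E regrets: 0.0, 0.0, 0.0, 0.7, 0.3 → max 0.7
F regrets: 2.0, 2.3, 1.3, 0.0, 0.0 → max 2.3
G regrets: 1.2, 0.9, 2.1, 0.3, 2.0 → max 2.1
Smallest max regret = 0.7 → E.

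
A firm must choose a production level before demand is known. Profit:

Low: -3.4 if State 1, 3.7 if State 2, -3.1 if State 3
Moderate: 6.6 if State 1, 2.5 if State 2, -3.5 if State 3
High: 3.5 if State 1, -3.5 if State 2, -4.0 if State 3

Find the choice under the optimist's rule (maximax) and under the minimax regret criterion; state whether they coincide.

Row maxima: Low=3.7, Moderate=6.6, High=3.5
Best best-case = 6.6 → Moderate.
Column bests: State 1=6.6, State 2=3.7, State 3=-3.1.
Low regrets: 10.0, 0.0, 0.0 → max 10.0
Moderate regrets: 0.0, 1.2, 0.4 → max 1.2
High regrets: 3.1, 7.2, 0.9 → max 7.2
Smallest max regret = 1.2 → Moderate.

maximax → Moderate; minimax regret → Moderate (agree)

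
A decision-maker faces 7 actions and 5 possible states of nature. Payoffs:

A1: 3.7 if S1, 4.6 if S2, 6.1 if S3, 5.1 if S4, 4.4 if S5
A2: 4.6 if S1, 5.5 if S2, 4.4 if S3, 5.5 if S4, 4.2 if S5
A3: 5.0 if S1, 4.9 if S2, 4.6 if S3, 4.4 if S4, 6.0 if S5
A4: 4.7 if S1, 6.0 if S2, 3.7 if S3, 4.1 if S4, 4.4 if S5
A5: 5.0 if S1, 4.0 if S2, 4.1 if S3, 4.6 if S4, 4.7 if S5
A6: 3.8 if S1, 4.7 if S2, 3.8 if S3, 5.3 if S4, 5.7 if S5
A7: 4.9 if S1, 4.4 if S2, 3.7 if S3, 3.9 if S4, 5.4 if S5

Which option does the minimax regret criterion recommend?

Column bests: S1=5.0, S2=6.0, S3=6.1, S4=5.5, S5=6.0.
A1 regrets: 1.3, 1.4, 0.0, 0.4, 1.6 → max 1.6
A2 regrets: 0.4, 0.5, 1.7, 0.0, 1.8 → max 1.8
A3 regrets: 0.0, 1.1, 1.5, 1.1, 0.0 → max 1.5
A4 regrets: 0.3, 0.0, 2.4, 1.4, 1.6 → max 2.4
A5 regrets: 0.0, 2.0, 2.0, 0.9, 1.3 → max 2.0
A6 regrets: 1.2, 1.3, 2.3, 0.2, 0.3 → max 2.3
A7 regrets: 0.1, 1.6, 2.4, 1.6, 0.6 → max 2.4
Smallest max regret = 1.5 → A3.

A3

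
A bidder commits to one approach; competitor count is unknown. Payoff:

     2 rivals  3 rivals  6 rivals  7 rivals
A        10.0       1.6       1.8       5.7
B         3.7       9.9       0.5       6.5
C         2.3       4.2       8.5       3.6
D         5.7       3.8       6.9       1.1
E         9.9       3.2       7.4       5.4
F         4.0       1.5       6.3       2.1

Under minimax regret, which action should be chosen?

D

Column bests: 2 rivals=10.0, 3 rivals=9.9, 6 rivals=8.5, 7 rivals=6.5.
A regrets: 0.0, 8.3, 6.7, 0.8 → max 8.3
B regrets: 6.3, 0.0, 8.0, 0.0 → max 8.0
C regrets: 7.7, 5.7, 0.0, 2.9 → max 7.7
D regrets: 4.3, 6.1, 1.6, 5.4 → max 6.1
E regrets: 0.1, 6.7, 1.1, 1.1 → max 6.7
F regrets: 6.0, 8.4, 2.2, 4.4 → max 8.4
Smallest max regret = 6.1 → D.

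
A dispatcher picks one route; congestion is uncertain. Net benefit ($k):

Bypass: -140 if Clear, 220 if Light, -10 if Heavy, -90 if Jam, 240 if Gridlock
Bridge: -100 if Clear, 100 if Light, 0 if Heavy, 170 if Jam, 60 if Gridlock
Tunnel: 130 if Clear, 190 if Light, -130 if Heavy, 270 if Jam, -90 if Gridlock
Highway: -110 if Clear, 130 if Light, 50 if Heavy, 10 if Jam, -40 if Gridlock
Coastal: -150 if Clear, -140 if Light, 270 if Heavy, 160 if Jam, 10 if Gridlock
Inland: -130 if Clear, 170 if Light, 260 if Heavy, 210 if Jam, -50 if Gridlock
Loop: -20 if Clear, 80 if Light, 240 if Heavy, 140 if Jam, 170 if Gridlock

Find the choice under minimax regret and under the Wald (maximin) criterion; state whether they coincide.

Column bests: Clear=130, Light=220, Heavy=270, Jam=270, Gridlock=240.
Bypass regrets: 270, 0, 280, 360, 0 → max 360
Bridge regrets: 230, 120, 270, 100, 180 → max 270
Tunnel regrets: 0, 30, 400, 0, 330 → max 400
Highway regrets: 240, 90, 220, 260, 280 → max 280
Coastal regrets: 280, 360, 0, 110, 230 → max 360
Inland regrets: 260, 50, 10, 60, 290 → max 290
Loop regrets: 150, 140, 30, 130, 70 → max 150
Smallest max regret = 150 → Loop.
Row minima: Bypass=-140, Bridge=-100, Tunnel=-130, Highway=-110, Coastal=-150, Inland=-130, Loop=-20
Best worst-case = -20 → Loop.

minimax regret → Loop; maximin → Loop (agree)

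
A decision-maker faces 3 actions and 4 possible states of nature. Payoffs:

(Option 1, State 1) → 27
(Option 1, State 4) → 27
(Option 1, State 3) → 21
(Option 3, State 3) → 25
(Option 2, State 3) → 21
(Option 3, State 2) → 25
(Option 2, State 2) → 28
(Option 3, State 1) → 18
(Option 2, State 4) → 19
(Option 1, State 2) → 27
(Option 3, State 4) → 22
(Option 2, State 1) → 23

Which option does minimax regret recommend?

Option 1

Column bests: State 1=27, State 2=28, State 3=25, State 4=27.
Option 1 regrets: 0, 1, 4, 0 → max 4
Option 2 regrets: 4, 0, 4, 8 → max 8
Option 3 regrets: 9, 3, 0, 5 → max 9
Smallest max regret = 4 → Option 1.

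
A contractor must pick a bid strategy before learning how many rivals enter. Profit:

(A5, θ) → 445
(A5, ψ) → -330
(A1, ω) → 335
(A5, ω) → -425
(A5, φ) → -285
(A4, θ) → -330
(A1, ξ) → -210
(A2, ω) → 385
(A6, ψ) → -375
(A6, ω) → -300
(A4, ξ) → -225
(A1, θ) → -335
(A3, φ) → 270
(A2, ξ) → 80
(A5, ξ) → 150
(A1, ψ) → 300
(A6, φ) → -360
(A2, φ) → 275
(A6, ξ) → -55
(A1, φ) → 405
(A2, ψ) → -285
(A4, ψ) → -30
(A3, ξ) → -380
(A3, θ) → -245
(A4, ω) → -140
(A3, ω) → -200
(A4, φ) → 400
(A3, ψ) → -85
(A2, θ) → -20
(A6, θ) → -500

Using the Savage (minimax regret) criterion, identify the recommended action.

Column bests: θ=445, φ=405, ψ=300, ω=385, ξ=150.
A1 regrets: 780, 0, 0, 50, 360 → max 780
A2 regrets: 465, 130, 585, 0, 70 → max 585
A3 regrets: 690, 135, 385, 585, 530 → max 690
A4 regrets: 775, 5, 330, 525, 375 → max 775
A5 regrets: 0, 690, 630, 810, 0 → max 810
A6 regrets: 945, 765, 675, 685, 205 → max 945
Smallest max regret = 585 → A2.

A2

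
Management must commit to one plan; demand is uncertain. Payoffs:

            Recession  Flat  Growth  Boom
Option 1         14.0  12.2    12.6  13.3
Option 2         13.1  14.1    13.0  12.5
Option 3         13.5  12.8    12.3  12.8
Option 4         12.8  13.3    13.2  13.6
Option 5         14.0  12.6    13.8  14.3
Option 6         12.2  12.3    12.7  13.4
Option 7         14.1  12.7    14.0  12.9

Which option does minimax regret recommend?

Option 4

Column bests: Recession=14.1, Flat=14.1, Growth=14.0, Boom=14.3.
Option 1 regrets: 0.1, 1.9, 1.4, 1.0 → max 1.9
Option 2 regrets: 1.0, 0.0, 1.0, 1.8 → max 1.8
Option 3 regrets: 0.6, 1.3, 1.7, 1.5 → max 1.7
Option 4 regrets: 1.3, 0.8, 0.8, 0.7 → max 1.3
Option 5 regrets: 0.1, 1.5, 0.2, 0.0 → max 1.5
Option 6 regrets: 1.9, 1.8, 1.3, 0.9 → max 1.9
Option 7 regrets: 0.0, 1.4, 0.0, 1.4 → max 1.4
Smallest max regret = 1.3 → Option 4.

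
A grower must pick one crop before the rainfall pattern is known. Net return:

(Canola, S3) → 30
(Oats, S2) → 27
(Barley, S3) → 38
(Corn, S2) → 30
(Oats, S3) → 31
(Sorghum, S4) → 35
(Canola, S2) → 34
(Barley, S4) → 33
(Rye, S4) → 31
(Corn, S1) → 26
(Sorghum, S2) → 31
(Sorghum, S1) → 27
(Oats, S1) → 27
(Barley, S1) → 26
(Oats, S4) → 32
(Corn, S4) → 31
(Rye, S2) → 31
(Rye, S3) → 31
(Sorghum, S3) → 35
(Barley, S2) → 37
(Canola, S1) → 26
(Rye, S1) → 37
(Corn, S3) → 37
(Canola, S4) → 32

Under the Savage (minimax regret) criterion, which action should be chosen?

Column bests: S1=37, S2=37, S3=38, S4=35.
Sorghum regrets: 10, 6, 3, 0 → max 10
Oats regrets: 10, 10, 7, 3 → max 10
Canola regrets: 11, 3, 8, 3 → max 11
Rye regrets: 0, 6, 7, 4 → max 7
Corn regrets: 11, 7, 1, 4 → max 11
Barley regrets: 11, 0, 0, 2 → max 11
Smallest max regret = 7 → Rye.

Rye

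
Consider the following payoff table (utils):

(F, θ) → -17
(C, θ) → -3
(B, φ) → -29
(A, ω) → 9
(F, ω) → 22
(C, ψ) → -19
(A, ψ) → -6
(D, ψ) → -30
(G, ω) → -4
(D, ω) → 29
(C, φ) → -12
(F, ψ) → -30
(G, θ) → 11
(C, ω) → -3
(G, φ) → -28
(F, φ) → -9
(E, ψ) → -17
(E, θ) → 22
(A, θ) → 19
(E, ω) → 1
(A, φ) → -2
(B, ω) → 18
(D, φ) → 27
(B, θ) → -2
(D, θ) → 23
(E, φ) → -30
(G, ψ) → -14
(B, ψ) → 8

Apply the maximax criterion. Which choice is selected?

Row maxima: A=19, B=18, C=-3, D=29, E=22, F=22, G=11
Best best-case = 29 → D.

D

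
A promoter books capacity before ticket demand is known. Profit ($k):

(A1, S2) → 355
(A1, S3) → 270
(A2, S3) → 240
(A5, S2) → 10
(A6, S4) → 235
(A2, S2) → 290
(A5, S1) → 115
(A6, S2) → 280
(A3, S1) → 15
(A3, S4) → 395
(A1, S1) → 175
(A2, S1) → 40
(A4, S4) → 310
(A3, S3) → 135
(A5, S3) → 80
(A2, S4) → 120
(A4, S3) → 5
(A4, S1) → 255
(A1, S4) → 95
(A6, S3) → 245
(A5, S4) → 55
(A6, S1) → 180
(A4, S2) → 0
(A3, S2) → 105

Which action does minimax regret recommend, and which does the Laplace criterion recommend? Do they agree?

minimax regret → A6; laplace → A6 (agree)

Column bests: S1=255, S2=355, S3=270, S4=395.
A1 regrets: 80, 0, 0, 300 → max 300
A2 regrets: 215, 65, 30, 275 → max 275
A3 regrets: 240, 250, 135, 0 → max 250
A4 regrets: 0, 355, 265, 85 → max 355
A5 regrets: 140, 345, 190, 340 → max 345
A6 regrets: 75, 75, 25, 160 → max 160
Smallest max regret = 160 → A6.
Row averages: A1=223.75, A2=172.5, A3=162.5, A4=142.5, A5=65, A6=235
Highest average = 235 → A6.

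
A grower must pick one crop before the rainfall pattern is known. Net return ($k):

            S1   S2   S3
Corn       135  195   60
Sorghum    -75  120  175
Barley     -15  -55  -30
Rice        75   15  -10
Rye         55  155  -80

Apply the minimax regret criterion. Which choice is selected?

Corn

Column bests: S1=135, S2=195, S3=175.
Corn regrets: 0, 0, 115 → max 115
Sorghum regrets: 210, 75, 0 → max 210
Barley regrets: 150, 250, 205 → max 250
Rice regrets: 60, 180, 185 → max 185
Rye regrets: 80, 40, 255 → max 255
Smallest max regret = 115 → Corn.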